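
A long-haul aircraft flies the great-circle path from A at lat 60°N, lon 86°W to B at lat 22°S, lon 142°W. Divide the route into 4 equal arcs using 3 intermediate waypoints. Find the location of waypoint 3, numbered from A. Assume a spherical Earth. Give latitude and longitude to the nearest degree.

Convert each endpoint to a unit vector on the sphere (x = cos φ cos λ, y = cos φ sin λ, z = sin φ).
The central angle between the endpoints is δ = arccos(p₁·p₂) ≈ 1.636 rad (93.7°).
Interpolate at f = 3/4 with slerp weights a = sin((1−f)δ)/sin δ ≈ 0.399, b = sin(fδ)/sin δ ≈ 0.943.
p = a·p₁ + b·p₂ ≈ (-0.675, -0.737, -0.008); φ = arcsin(p_z) ≈ -0.47°, λ = atan2(p_y, p_x) ≈ -132.49°.

≈ lat 0°N, lon 132°W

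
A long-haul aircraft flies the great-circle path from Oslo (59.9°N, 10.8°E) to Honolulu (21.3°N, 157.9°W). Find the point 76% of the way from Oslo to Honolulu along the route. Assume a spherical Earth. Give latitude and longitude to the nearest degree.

≈ 45°N, 155°W

The haversine formula gives a central angle δ ≈ 1.715 rad (98.3°) between the endpoints.
Interpolate at f = 0.76 with slerp weights a = sin((1−f)δ)/sin δ ≈ 0.404, b = sin(fδ)/sin δ ≈ 0.975.
p = a·p₁ + b·p₂ ≈ (-0.642, -0.304, 0.704); φ = arcsin(p_z) ≈ 44.74°, λ = atan2(p_y, p_x) ≈ -154.69°.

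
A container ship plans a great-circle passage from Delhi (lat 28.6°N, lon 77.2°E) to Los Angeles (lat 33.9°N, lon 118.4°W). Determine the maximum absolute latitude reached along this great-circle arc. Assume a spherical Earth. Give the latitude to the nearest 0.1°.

The great circle lies in the plane with unit normal n̂ = (p₁ × p₂)/|p₁ × p₂|.
Here n̂_z ≈ +0.218; the vertex latitude is φ_max = arccos|n̂_z| ≈ 77.4°.
Check via Clairaut: cos φ_max = |cos φ₁| · sin C = cos(28.6°)·sin(14.4°) ≈ 0.218, again giving ≈ 77.4°.

≈ 77.4°N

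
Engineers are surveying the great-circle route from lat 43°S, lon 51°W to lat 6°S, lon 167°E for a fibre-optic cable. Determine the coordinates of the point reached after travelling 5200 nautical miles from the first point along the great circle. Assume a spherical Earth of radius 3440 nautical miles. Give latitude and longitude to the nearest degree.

The haversine formula gives a central angle δ ≈ 2.097 rad (120.1°) between the endpoints. The total great-circle distance is δ·R ≈ 2.097 × 3440 ≈ 7212 nmi, so the target fraction is f = 5200/7212 ≈ 0.721.
Interpolate at f ≈ 0.721 with slerp weights a = sin((1−f)δ)/sin δ ≈ 0.638, b = sin(fδ)/sin δ ≈ 1.154.
p = a·p₁ + b·p₂ ≈ (-0.825, -0.105, -0.556); φ = arcsin(p_z) ≈ -33.78°, λ = atan2(p_y, p_x) ≈ -172.77°.

≈ lat 34°S, lon 173°W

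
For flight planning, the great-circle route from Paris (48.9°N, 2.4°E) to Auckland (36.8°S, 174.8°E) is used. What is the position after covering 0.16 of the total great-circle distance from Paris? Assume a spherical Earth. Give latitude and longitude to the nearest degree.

From cos δ = sin φ₁ sin φ₂ + cos φ₁ cos φ₂ cos Δλ, the central angle is δ ≈ 2.909 rad (166.7°).
Interpolate at f = 0.16 with slerp weights a = sin((1−f)δ)/sin δ ≈ 2.792, b = sin(fδ)/sin δ ≈ 1.950.
p = a·p₁ + b·p₂ ≈ (0.278, 0.218, 0.935); φ = arcsin(p_z) ≈ 69.29°, λ = atan2(p_y, p_x) ≈ 38.13°.

≈ 69°N, 38°E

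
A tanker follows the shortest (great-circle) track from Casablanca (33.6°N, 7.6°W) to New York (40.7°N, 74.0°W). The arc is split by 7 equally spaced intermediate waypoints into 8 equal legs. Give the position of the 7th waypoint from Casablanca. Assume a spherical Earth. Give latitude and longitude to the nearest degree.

≈ 42°N, 66°W

Write both endpoints as unit vectors p₁, p₂ with components (cos φ cos λ, cos φ sin λ, sin φ).
The central angle between the endpoints is δ = arccos(p₁·p₂) ≈ 0.910 rad (52.1°).
Interpolate at f = 7/8 with slerp weights a = sin((1−f)δ)/sin δ ≈ 0.144, b = sin(fδ)/sin δ ≈ 0.905.
p = a·p₁ + b·p₂ ≈ (0.308, -0.676, 0.670); φ = arcsin(p_z) ≈ 42.06°, λ = atan2(p_y, p_x) ≈ -65.50°.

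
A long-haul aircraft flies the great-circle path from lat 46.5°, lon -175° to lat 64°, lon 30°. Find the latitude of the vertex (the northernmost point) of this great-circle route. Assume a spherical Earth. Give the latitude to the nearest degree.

≈ 82°

The great circle lies in the plane with unit normal n̂ = (p₁ × p₂)/|p₁ × p₂|.
Here n̂_z ≈ -0.138; the vertex latitude is φ_max = arccos|n̂_z| ≈ 82.1°.
Check via Clairaut: cos φ_max = |cos φ₁| · sin C = cos(46.5°)·sin(11.5°) ≈ 0.138, again giving ≈ 82.1°.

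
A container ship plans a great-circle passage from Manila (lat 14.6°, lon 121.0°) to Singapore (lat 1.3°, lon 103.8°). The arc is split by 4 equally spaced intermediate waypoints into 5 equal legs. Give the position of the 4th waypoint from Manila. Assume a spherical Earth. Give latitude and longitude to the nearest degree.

≈ lat 4°, lon 107°

The haversine formula gives a central angle δ ≈ 0.377 rad (21.6°) between the endpoints.
Interpolate at f = 4/5 with slerp weights a = sin((1−f)δ)/sin δ ≈ 0.205, b = sin(fδ)/sin δ ≈ 0.807.
p = a·p₁ + b·p₂ ≈ (-0.294, 0.953, 0.070); φ = arcsin(p_z) ≈ 4.01°, λ = atan2(p_y, p_x) ≈ 107.16°.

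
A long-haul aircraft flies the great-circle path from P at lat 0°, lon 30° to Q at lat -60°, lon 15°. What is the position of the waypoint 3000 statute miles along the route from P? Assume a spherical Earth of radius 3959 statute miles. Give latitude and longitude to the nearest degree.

≈ lat -43°, lon 22°

From cos δ = sin φ₁ sin φ₂ + cos φ₁ cos φ₂ cos Δλ, the central angle is δ ≈ 1.067 rad (61.1°). The total great-circle distance is δ·R ≈ 1.067 × 3959 ≈ 4223 mi, so the target fraction is f = 3000/4223 ≈ 0.710.
Interpolate at f ≈ 0.710 with slerp weights a = sin((1−f)δ)/sin δ ≈ 0.347, b = sin(fδ)/sin δ ≈ 0.785.
p = a·p₁ + b·p₂ ≈ (0.680, 0.275, -0.680); φ = arcsin(p_z) ≈ -42.82°, λ = atan2(p_y, p_x) ≈ 22.04°.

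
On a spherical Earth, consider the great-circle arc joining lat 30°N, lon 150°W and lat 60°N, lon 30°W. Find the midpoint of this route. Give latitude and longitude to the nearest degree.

≈ lat 61°N, lon 115°W

From cos δ = sin φ₁ sin φ₂ + cos φ₁ cos φ₂ cos Δλ, the central angle is δ ≈ 1.353 rad (77.5°).
Interpolate at f = 1/2 with slerp weights a = sin((1−f)δ)/sin δ ≈ 0.641, b = sin(fδ)/sin δ ≈ 0.641.
p = a·p₁ + b·p₂ ≈ (-0.203, -0.438, 0.876); φ = arcsin(p_z) ≈ 61.14°, λ = atan2(p_y, p_x) ≈ -114.90°.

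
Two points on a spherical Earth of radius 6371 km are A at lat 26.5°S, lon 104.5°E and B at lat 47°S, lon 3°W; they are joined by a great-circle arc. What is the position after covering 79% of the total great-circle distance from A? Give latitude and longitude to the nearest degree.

≈ lat 53°S, lon 22°E

Write both endpoints as unit vectors p₁, p₂ with components (cos φ cos λ, cos φ sin λ, sin φ).
The central angle between the endpoints is δ = arccos(p₁·p₂) ≈ 1.428 rad (81.8°).
Interpolate at f = 0.79 with slerp weights a = sin((1−f)δ)/sin δ ≈ 0.298, b = sin(fδ)/sin δ ≈ 0.913.
p = a·p₁ + b·p₂ ≈ (0.555, 0.226, -0.801); φ = arcsin(p_z) ≈ -53.20°, λ = atan2(p_y, p_x) ≈ 22.16°.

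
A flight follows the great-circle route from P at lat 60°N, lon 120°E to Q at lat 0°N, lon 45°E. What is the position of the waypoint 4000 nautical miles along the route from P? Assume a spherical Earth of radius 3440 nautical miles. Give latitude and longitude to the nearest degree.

≈ lat 14°N, lon 53°E

Convert each endpoint to a unit vector on the sphere (x = cos φ cos λ, y = cos φ sin λ, z = sin φ).
The central angle between the endpoints is δ = arccos(p₁·p₂) ≈ 1.441 rad (82.6°). The total great-circle distance is δ·R ≈ 1.441 × 3440 ≈ 4957 nmi, so the target fraction is f = 4000/4957 ≈ 0.807.
Interpolate at f ≈ 0.807 with slerp weights a = sin((1−f)δ)/sin δ ≈ 0.277, b = sin(fδ)/sin δ ≈ 0.926.
p = a·p₁ + b·p₂ ≈ (0.585, 0.775, 0.240); φ = arcsin(p_z) ≈ 13.88°, λ = atan2(p_y, p_x) ≈ 52.92°.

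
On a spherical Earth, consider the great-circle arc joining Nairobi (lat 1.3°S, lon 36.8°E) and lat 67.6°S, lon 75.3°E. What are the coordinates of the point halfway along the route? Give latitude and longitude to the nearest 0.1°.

Convert each endpoint to a unit vector on the sphere (x = cos φ cos λ, y = cos φ sin λ, z = sin φ).
The central angle between the endpoints is δ = arccos(p₁·p₂) ≈ 1.246 rad (71.4°).
Interpolate at f = 1/2 with slerp weights a = sin((1−f)δ)/sin δ ≈ 0.616, b = sin(fδ)/sin δ ≈ 0.616.
p = a·p₁ + b·p₂ ≈ (0.552, 0.596, -0.583); φ = arcsin(p_z) ≈ -35.67°, λ = atan2(p_y, p_x) ≈ 47.16°.

≈ lat 35.7°S, lon 47.2°E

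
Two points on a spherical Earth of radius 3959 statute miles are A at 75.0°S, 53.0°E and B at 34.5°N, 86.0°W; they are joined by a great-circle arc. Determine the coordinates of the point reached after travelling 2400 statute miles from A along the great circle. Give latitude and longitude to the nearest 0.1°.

≈ 62.7°S, 54.9°W

Convert each endpoint to a unit vector on the sphere (x = cos φ cos λ, y = cos φ sin λ, z = sin φ).
The central angle between the endpoints is δ = arccos(p₁·p₂) ≈ 2.358 rad (135.1°). The total great-circle distance is δ·R ≈ 2.358 × 3959 ≈ 9334 mi, so the target fraction is f = 2400/9334 ≈ 0.257.
Interpolate at f ≈ 0.257 with slerp weights a = sin((1−f)δ)/sin δ ≈ 1.393, b = sin(fδ)/sin δ ≈ 0.807.
p = a·p₁ + b·p₂ ≈ (0.263, -0.375, -0.889); φ = arcsin(p_z) ≈ -62.71°, λ = atan2(p_y, p_x) ≈ -54.94°.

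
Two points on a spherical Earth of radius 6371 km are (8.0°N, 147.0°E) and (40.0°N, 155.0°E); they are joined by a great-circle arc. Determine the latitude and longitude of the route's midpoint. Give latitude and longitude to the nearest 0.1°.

≈ (24.1°N, 150.5°E)

The haversine formula gives a central angle δ ≈ 0.572 rad (32.8°) between the endpoints.
Interpolate at f = 1/2 with slerp weights a = sin((1−f)δ)/sin δ ≈ 0.521, b = sin(fδ)/sin δ ≈ 0.521.
p = a·p₁ + b·p₂ ≈ (-0.795, 0.450, 0.408); φ = arcsin(p_z) ≈ 24.05°, λ = atan2(p_y, p_x) ≈ 150.49°.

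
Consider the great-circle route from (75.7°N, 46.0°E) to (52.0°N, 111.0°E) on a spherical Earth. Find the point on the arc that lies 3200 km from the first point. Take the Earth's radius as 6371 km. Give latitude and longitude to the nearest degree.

Convert each endpoint to a unit vector on the sphere (x = cos φ cos λ, y = cos φ sin λ, z = sin φ).
The central angle between the endpoints is δ = arccos(p₁·p₂) ≈ 0.596 rad (34.1°). The total great-circle distance is δ·R ≈ 0.596 × 6371 ≈ 3794 km, so the target fraction is f = 3200/3794 ≈ 0.843.
Interpolate at f ≈ 0.843 with slerp weights a = sin((1−f)δ)/sin δ ≈ 0.166, b = sin(fδ)/sin δ ≈ 0.858.
p = a·p₁ + b·p₂ ≈ (-0.161, 0.523, 0.837); φ = arcsin(p_z) ≈ 56.84°, λ = atan2(p_y, p_x) ≈ 107.11°.

≈ (57°N, 107°E)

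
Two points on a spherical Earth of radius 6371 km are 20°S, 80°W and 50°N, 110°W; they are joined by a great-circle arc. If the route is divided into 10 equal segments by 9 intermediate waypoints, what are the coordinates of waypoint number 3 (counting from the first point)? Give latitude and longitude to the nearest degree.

≈ 1°N, 87°W

The haversine formula gives a central angle δ ≈ 1.307 rad (74.9°) between the endpoints.
Interpolate at f = 3/10 with slerp weights a = sin((1−f)δ)/sin δ ≈ 0.821, b = sin(fδ)/sin δ ≈ 0.396.
p = a·p₁ + b·p₂ ≈ (0.047, -0.999, 0.022); φ = arcsin(p_z) ≈ 1.29°, λ = atan2(p_y, p_x) ≈ -87.31°.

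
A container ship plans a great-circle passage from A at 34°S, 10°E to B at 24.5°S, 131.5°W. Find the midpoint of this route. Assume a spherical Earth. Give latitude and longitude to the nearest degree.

The haversine formula gives a central angle δ ≈ 1.937 rad (111.0°) between the endpoints.
Interpolate at f = 1/2 with slerp weights a = sin((1−f)δ)/sin δ ≈ 0.883, b = sin(fδ)/sin δ ≈ 0.883.
p = a·p₁ + b·p₂ ≈ (0.188, -0.475, -0.860); φ = arcsin(p_z) ≈ -59.29°, λ = atan2(p_y, p_x) ≈ -68.34°.

≈ 59°S, 68°W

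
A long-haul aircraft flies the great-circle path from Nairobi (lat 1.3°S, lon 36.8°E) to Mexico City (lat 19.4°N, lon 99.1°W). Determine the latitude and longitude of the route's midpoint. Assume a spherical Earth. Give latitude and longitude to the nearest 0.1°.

The haversine formula gives a central angle δ ≈ 2.325 rad (133.2°) between the endpoints.
Interpolate at f = 1/2 with slerp weights a = sin((1−f)δ)/sin δ ≈ 1.259, b = sin(fδ)/sin δ ≈ 1.259.
p = a·p₁ + b·p₂ ≈ (0.820, -0.419, 0.390); φ = arcsin(p_z) ≈ 22.94°, λ = atan2(p_y, p_x) ≈ -27.04°.

≈ lat 22.9°N, lon 27.0°W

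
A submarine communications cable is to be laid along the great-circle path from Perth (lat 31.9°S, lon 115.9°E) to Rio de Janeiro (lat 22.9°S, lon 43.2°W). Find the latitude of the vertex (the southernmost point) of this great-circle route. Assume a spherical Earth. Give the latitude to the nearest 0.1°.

≈ 70.9°S

The great circle lies in the plane with unit normal n̂ = (p₁ × p₂)/|p₁ × p₂|.
Here n̂_z ≈ -0.328; the vertex latitude is φ_max = arccos|n̂_z| ≈ 70.9°.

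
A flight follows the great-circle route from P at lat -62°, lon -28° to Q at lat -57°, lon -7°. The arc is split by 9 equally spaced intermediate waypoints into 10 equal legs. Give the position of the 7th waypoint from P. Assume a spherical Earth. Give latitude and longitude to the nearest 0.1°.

≈ lat -58.8°, lon -12.6°

Convert each endpoint to a unit vector on the sphere (x = cos φ cos λ, y = cos φ sin λ, z = sin φ).
The central angle between the endpoints is δ = arccos(p₁·p₂) ≈ 0.204 rad (11.7°).
Interpolate at f = 7/10 with slerp weights a = sin((1−f)δ)/sin δ ≈ 0.302, b = sin(fδ)/sin δ ≈ 0.702.
p = a·p₁ + b·p₂ ≈ (0.505, -0.113, -0.856); φ = arcsin(p_z) ≈ -58.84°, λ = atan2(p_y, p_x) ≈ -12.63°.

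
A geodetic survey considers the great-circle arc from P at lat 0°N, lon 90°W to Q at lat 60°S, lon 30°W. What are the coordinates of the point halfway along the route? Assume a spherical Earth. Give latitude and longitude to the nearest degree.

≈ lat 33°S, lon 71°W

Convert each endpoint to a unit vector on the sphere (x = cos φ cos λ, y = cos φ sin λ, z = sin φ).
The central angle between the endpoints is δ = arccos(p₁·p₂) ≈ 1.318 rad (75.5°).
Interpolate at f = 1/2 with slerp weights a = sin((1−f)δ)/sin δ ≈ 0.632, b = sin(fδ)/sin δ ≈ 0.632.
p = a·p₁ + b·p₂ ≈ (0.274, -0.791, -0.548); φ = arcsin(p_z) ≈ -33.21°, λ = atan2(p_y, p_x) ≈ -70.89°.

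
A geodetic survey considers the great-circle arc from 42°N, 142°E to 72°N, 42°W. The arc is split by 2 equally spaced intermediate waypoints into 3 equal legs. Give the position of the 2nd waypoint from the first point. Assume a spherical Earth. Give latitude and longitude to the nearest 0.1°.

≈ 85.9°N, 155.1°E

Convert each endpoint to a unit vector on the sphere (x = cos φ cos λ, y = cos φ sin λ, z = sin φ).
The central angle between the endpoints is δ = arccos(p₁·p₂) ≈ 1.151 rad (66.0°).
Interpolate at f = 2/3 with slerp weights a = sin((1−f)δ)/sin δ ≈ 0.410, b = sin(fδ)/sin δ ≈ 0.760.
p = a·p₁ + b·p₂ ≈ (-0.065, 0.030, 0.997); φ = arcsin(p_z) ≈ 85.86°, λ = atan2(p_y, p_x) ≈ 155.12°.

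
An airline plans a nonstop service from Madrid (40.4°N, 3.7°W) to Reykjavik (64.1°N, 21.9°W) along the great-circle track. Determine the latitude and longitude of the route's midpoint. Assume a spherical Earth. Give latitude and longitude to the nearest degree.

≈ (53°N, 10°W)

From cos δ = sin φ₁ sin φ₂ + cos φ₁ cos φ₂ cos Δλ, the central angle is δ ≈ 0.453 rad (26.0°).
Interpolate at f = 1/2 with slerp weights a = sin((1−f)δ)/sin δ ≈ 0.513, b = sin(fδ)/sin δ ≈ 0.513.
p = a·p₁ + b·p₂ ≈ (0.598, -0.109, 0.794); φ = arcsin(p_z) ≈ 52.57°, λ = atan2(p_y, p_x) ≈ -10.31°.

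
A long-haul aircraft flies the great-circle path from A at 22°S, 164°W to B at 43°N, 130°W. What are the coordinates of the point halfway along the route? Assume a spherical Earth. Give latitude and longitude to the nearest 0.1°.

≈ 11.0°N, 149.1°W

From cos δ = sin φ₁ sin φ₂ + cos φ₁ cos φ₂ cos Δλ, the central angle is δ ≈ 1.259 rad (72.1°).
Interpolate at f = 1/2 with slerp weights a = sin((1−f)δ)/sin δ ≈ 0.619, b = sin(fδ)/sin δ ≈ 0.619.
p = a·p₁ + b·p₂ ≈ (-0.842, -0.505, 0.190); φ = arcsin(p_z) ≈ 10.96°, λ = atan2(p_y, p_x) ≈ -149.07°.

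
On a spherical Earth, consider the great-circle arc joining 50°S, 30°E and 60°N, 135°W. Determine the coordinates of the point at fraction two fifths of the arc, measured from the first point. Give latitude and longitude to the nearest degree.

≈ 11°N, 2°W

Write both endpoints as unit vectors p₁, p₂ with components (cos φ cos λ, cos φ sin λ, sin φ).
The central angle between the endpoints is δ = arccos(p₁·p₂) ≈ 2.912 rad (166.9°).
Interpolate at f = 2/5 with slerp weights a = sin((1−f)δ)/sin δ ≈ 4.334, b = sin(fδ)/sin δ ≈ 4.045.
p = a·p₁ + b·p₂ ≈ (0.982, -0.037, 0.183); φ = arcsin(p_z) ≈ 10.54°, λ = atan2(p_y, p_x) ≈ -2.17°.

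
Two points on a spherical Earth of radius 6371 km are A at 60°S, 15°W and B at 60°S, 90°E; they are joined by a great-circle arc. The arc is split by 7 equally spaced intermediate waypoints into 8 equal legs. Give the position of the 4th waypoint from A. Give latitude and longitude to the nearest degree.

Write both endpoints as unit vectors p₁, p₂ with components (cos φ cos λ, cos φ sin λ, sin φ).
The central angle between the endpoints is δ = arccos(p₁·p₂) ≈ 0.816 rad (46.7°).
Interpolate at f = 4/8 with slerp weights a = sin((1−f)δ)/sin δ ≈ 0.545, b = sin(fδ)/sin δ ≈ 0.545.
p = a·p₁ + b·p₂ ≈ (0.263, 0.202, -0.943); φ = arcsin(p_z) ≈ -70.64°, λ = atan2(p_y, p_x) ≈ 37.50°.

≈ 71°S, 38°E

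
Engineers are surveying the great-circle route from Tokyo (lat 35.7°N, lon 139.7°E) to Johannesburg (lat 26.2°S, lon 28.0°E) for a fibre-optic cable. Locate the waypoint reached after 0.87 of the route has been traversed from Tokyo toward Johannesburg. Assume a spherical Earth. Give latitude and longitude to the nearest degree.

≈ lat 18°S, lon 43°E

Convert each endpoint to a unit vector on the sphere (x = cos φ cos λ, y = cos φ sin λ, z = sin φ).
The central angle between the endpoints is δ = arccos(p₁·p₂) ≈ 2.126 rad (121.8°).
Interpolate at f = 0.87 with slerp weights a = sin((1−f)δ)/sin δ ≈ 0.321, b = sin(fδ)/sin δ ≈ 1.131.
p = a·p₁ + b·p₂ ≈ (0.697, 0.645, -0.312); φ = arcsin(p_z) ≈ -18.19°, λ = atan2(p_y, p_x) ≈ 42.77°.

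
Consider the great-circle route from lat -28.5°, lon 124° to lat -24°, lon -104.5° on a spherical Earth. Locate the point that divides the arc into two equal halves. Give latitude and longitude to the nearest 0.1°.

From cos δ = sin φ₁ sin φ₂ + cos φ₁ cos φ₂ cos Δλ, the central angle is δ ≈ 1.915 rad (109.7°).
Interpolate at f = 1/2 with slerp weights a = sin((1−f)δ)/sin δ ≈ 0.869, b = sin(fδ)/sin δ ≈ 0.869.
p = a·p₁ + b·p₂ ≈ (-0.626, -0.135, -0.768); φ = arcsin(p_z) ≈ -50.18°, λ = atan2(p_y, p_x) ≈ -167.79°.

≈ lat -50.2°, lon -167.8°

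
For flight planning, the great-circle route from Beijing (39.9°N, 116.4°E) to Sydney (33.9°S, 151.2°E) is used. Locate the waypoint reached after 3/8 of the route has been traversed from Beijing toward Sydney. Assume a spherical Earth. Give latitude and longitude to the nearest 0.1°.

≈ 12.5°N, 130.7°E

The haversine formula gives a central angle δ ≈ 1.405 rad (80.5°) between the endpoints.
Interpolate at f = 3/8 with slerp weights a = sin((1−f)δ)/sin δ ≈ 0.780, b = sin(fδ)/sin δ ≈ 0.510.
p = a·p₁ + b·p₂ ≈ (-0.637, 0.740, 0.216); φ = arcsin(p_z) ≈ 12.48°, λ = atan2(p_y, p_x) ≈ 130.72°.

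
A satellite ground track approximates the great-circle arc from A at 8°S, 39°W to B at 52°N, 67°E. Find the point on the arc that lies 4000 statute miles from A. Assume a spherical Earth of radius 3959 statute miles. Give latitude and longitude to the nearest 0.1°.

The haversine formula gives a central angle δ ≈ 1.852 rad (106.1°) between the endpoints. The total great-circle distance is δ·R ≈ 1.852 × 3959 ≈ 7333 mi, so the target fraction is f = 4000/7333 ≈ 0.545.
Interpolate at f ≈ 0.545 with slerp weights a = sin((1−f)δ)/sin δ ≈ 0.776, b = sin(fδ)/sin δ ≈ 0.882.
p = a·p₁ + b·p₂ ≈ (0.810, 0.016, 0.587); φ = arcsin(p_z) ≈ 35.93°, λ = atan2(p_y, p_x) ≈ 1.12°.

≈ 35.9°N, 1.1°E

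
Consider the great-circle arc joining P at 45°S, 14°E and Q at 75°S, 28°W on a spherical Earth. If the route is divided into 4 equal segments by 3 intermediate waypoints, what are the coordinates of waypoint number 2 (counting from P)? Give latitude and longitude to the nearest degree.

≈ 61°S, 3°E

Write both endpoints as unit vectors p₁, p₂ with components (cos φ cos λ, cos φ sin λ, sin φ).
The central angle between the endpoints is δ = arccos(p₁·p₂) ≈ 0.611 rad (35.0°).
Interpolate at f = 2/4 with slerp weights a = sin((1−f)δ)/sin δ ≈ 0.524, b = sin(fδ)/sin δ ≈ 0.524.
p = a·p₁ + b·p₂ ≈ (0.480, 0.026, -0.877); φ = arcsin(p_z) ≈ -61.30°, λ = atan2(p_y, p_x) ≈ 3.10°.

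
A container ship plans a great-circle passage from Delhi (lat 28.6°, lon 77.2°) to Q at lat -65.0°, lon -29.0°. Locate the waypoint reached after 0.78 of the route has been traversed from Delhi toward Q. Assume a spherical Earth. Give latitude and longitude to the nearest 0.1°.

Convert each endpoint to a unit vector on the sphere (x = cos φ cos λ, y = cos φ sin λ, z = sin φ).
The central angle between the endpoints is δ = arccos(p₁·p₂) ≈ 2.138 rad (122.5°).
Interpolate at f = 0.78 with slerp weights a = sin((1−f)δ)/sin δ ≈ 0.537, b = sin(fδ)/sin δ ≈ 1.180.
p = a·p₁ + b·p₂ ≈ (0.541, 0.218, -0.812); φ = arcsin(p_z) ≈ -54.33°, λ = atan2(p_y, p_x) ≈ 21.98°.

≈ lat -54.3°, lon 22.0°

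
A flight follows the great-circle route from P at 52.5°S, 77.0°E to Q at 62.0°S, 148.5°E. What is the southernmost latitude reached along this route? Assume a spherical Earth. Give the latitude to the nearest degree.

The great circle lies in the plane with unit normal n̂ = (p₁ × p₂)/|p₁ × p₂|.
Here n̂_z ≈ +0.443; the vertex latitude is φ_max = arccos|n̂_z| ≈ 63.7°.

≈ 64°S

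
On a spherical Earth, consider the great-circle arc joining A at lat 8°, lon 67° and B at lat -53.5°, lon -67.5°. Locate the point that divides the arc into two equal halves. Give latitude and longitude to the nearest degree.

≈ lat -43°, lon 31°

Write both endpoints as unit vectors p₁, p₂ with components (cos φ cos λ, cos φ sin λ, sin φ).
The central angle between the endpoints is δ = arccos(p₁·p₂) ≈ 2.123 rad (121.7°).
Interpolate at f = 1/2 with slerp weights a = sin((1−f)δ)/sin δ ≈ 1.026, b = sin(fδ)/sin δ ≈ 1.026.
p = a·p₁ + b·p₂ ≈ (0.630, 0.371, -0.682); φ = arcsin(p_z) ≈ -42.98°, λ = atan2(p_y, p_x) ≈ 30.50°.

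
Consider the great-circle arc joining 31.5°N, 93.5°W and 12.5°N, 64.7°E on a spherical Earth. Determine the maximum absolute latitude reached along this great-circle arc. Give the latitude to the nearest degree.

The great circle lies in the plane with unit normal n̂ = (p₁ × p₂)/|p₁ × p₂|.
Here n̂_z ≈ +0.411; the vertex latitude is φ_max = arccos|n̂_z| ≈ 65.7°.
Check via Clairaut: cos φ_max = |cos φ₁| · sin C = cos(31.5°)·sin(28.8°) ≈ 0.411, again giving ≈ 65.7°.

≈ 66°N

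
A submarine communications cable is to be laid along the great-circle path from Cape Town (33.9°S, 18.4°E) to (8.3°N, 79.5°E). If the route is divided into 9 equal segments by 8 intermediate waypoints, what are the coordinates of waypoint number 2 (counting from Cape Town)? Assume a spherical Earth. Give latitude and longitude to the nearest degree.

≈ (26°S, 35°E)

Convert each endpoint to a unit vector on the sphere (x = cos φ cos λ, y = cos φ sin λ, z = sin φ).
The central angle between the endpoints is δ = arccos(p₁·p₂) ≈ 1.249 rad (71.6°).
Interpolate at f = 2/9 with slerp weights a = sin((1−f)δ)/sin δ ≈ 0.870, b = sin(fδ)/sin δ ≈ 0.289.
p = a·p₁ + b·p₂ ≈ (0.738, 0.509, -0.444); φ = arcsin(p_z) ≈ -26.34°, λ = atan2(p_y, p_x) ≈ 34.61°.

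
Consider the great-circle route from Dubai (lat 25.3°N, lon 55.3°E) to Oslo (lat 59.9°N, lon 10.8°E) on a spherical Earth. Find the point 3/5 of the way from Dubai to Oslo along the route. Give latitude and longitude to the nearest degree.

≈ lat 48°N, lon 35°E

Convert each endpoint to a unit vector on the sphere (x = cos φ cos λ, y = cos φ sin λ, z = sin φ).
The central angle between the endpoints is δ = arccos(p₁·p₂) ≈ 0.805 rad (46.1°).
Interpolate at f = 3/5 with slerp weights a = sin((1−f)δ)/sin δ ≈ 0.439, b = sin(fδ)/sin δ ≈ 0.644.
p = a·p₁ + b·p₂ ≈ (0.543, 0.387, 0.745); φ = arcsin(p_z) ≈ 48.16°, λ = atan2(p_y, p_x) ≈ 35.45°.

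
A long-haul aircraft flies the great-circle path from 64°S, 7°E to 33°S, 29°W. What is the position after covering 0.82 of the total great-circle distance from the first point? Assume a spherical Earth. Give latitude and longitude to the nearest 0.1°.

≈ 39.2°S, 25.3°W

Convert each endpoint to a unit vector on the sphere (x = cos φ cos λ, y = cos φ sin λ, z = sin φ).
The central angle between the endpoints is δ = arccos(p₁·p₂) ≈ 0.665 rad (38.1°).
Interpolate at f = 0.82 with slerp weights a = sin((1−f)δ)/sin δ ≈ 0.194, b = sin(fδ)/sin δ ≈ 0.841.
p = a·p₁ + b·p₂ ≈ (0.701, -0.331, -0.632); φ = arcsin(p_z) ≈ -39.18°, λ = atan2(p_y, p_x) ≈ -25.31°.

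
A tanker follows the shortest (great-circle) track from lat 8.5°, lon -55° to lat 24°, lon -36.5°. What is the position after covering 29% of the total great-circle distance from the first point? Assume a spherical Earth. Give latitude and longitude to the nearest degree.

≈ lat 13°, lon -50°

Convert each endpoint to a unit vector on the sphere (x = cos φ cos λ, y = cos φ sin λ, z = sin φ).
The central angle between the endpoints is δ = arccos(p₁·p₂) ≈ 0.410 rad (23.5°).
Interpolate at f = 0.29 with slerp weights a = sin((1−f)δ)/sin δ ≈ 0.720, b = sin(fδ)/sin δ ≈ 0.298.
p = a·p₁ + b·p₂ ≈ (0.627, -0.745, 0.227); φ = arcsin(p_z) ≈ 13.15°, λ = atan2(p_y, p_x) ≈ -49.92°.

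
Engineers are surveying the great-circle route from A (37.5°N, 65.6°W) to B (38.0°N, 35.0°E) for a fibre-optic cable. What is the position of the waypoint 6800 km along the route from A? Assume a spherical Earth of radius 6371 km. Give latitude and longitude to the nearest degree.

≈ (45°N, 19°E)

Convert each endpoint to a unit vector on the sphere (x = cos φ cos λ, y = cos φ sin λ, z = sin φ).
The central angle between the endpoints is δ = arccos(p₁·p₂) ≈ 1.308 rad (74.9°). The total great-circle distance is δ·R ≈ 1.308 × 6371 ≈ 8333 km, so the target fraction is f = 6800/8333 ≈ 0.816.
Interpolate at f ≈ 0.816 with slerp weights a = sin((1−f)δ)/sin δ ≈ 0.247, b = sin(fδ)/sin δ ≈ 0.907.
p = a·p₁ + b·p₂ ≈ (0.666, 0.232, 0.709); φ = arcsin(p_z) ≈ 45.13°, λ = atan2(p_y, p_x) ≈ 19.17°.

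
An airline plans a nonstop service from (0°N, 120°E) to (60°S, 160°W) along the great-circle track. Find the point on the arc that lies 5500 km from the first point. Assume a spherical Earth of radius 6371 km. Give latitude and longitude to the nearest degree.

≈ (41°S, 150°E)

Write both endpoints as unit vectors p₁, p₂ with components (cos φ cos λ, cos φ sin λ, sin φ).
The central angle between the endpoints is δ = arccos(p₁·p₂) ≈ 1.484 rad (85.0°). The total great-circle distance is δ·R ≈ 1.484 × 6371 ≈ 9454 km, so the target fraction is f = 5500/9454 ≈ 0.582.
Interpolate at f ≈ 0.582 with slerp weights a = sin((1−f)δ)/sin δ ≈ 0.584, b = sin(fδ)/sin δ ≈ 0.763.
p = a·p₁ + b·p₂ ≈ (-0.650, 0.375, -0.661); φ = arcsin(p_z) ≈ -41.35°, λ = atan2(p_y, p_x) ≈ 150.03°.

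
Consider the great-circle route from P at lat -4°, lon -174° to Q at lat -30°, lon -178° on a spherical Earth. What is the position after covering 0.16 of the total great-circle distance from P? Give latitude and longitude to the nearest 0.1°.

≈ lat -8.2°, lon -174.6°

Convert each endpoint to a unit vector on the sphere (x = cos φ cos λ, y = cos φ sin λ, z = sin φ).
The central angle between the endpoints is δ = arccos(p₁·p₂) ≈ 0.459 rad (26.3°).
Interpolate at f = 0.16 with slerp weights a = sin((1−f)δ)/sin δ ≈ 0.849, b = sin(fδ)/sin δ ≈ 0.166.
p = a·p₁ + b·p₂ ≈ (-0.985, -0.094, -0.142); φ = arcsin(p_z) ≈ -8.16°, λ = atan2(p_y, p_x) ≈ -174.58°.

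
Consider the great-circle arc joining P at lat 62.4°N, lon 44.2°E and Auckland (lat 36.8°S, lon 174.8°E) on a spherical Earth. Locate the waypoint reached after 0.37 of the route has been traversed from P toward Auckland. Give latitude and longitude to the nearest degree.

The haversine formula gives a central angle δ ≈ 2.453 rad (140.6°) between the endpoints.
Interpolate at f = 0.37 with slerp weights a = sin((1−f)δ)/sin δ ≈ 1.574, b = sin(fδ)/sin δ ≈ 1.241.
p = a·p₁ + b·p₂ ≈ (-0.467, 0.598, 0.651); φ = arcsin(p_z) ≈ 40.65°, λ = atan2(p_y, p_x) ≈ 127.95°.

≈ lat 41°N, lon 128°E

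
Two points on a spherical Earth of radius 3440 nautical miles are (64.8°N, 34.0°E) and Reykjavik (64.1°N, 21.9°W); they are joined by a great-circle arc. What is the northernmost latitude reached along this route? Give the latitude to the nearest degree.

The great circle lies in the plane with unit normal n̂ = (p₁ × p₂)/|p₁ × p₂|.
Here n̂_z ≈ -0.389; the vertex latitude is φ_max = arccos|n̂_z| ≈ 67.1°.
Check via Clairaut: cos φ_max = |cos φ₁| · sin C = cos(64.8°)·sin(65.9°) ≈ 0.389, again giving ≈ 67.1°.

≈ 67°N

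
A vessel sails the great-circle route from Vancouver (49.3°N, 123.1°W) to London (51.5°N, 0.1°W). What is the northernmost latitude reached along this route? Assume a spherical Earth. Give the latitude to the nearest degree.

≈ 68°N

The great circle lies in the plane with unit normal n̂ = (p₁ × p₂)/|p₁ × p₂|.
Here n̂_z ≈ +0.367; the vertex latitude is φ_max = arccos|n̂_z| ≈ 68.5°.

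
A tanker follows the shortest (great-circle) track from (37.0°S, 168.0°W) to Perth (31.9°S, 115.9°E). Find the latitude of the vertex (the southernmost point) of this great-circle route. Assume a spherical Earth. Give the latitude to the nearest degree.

≈ 41°S

The great circle lies in the plane with unit normal n̂ = (p₁ × p₂)/|p₁ × p₂|.
Here n̂_z ≈ -0.751; the vertex latitude is φ_max = arccos|n̂_z| ≈ 41.4°.
Check via Clairaut: cos φ_max = |cos φ₁| · sin C = cos(37.0°)·sin(110.0°) ≈ 0.751, again giving ≈ 41.4°.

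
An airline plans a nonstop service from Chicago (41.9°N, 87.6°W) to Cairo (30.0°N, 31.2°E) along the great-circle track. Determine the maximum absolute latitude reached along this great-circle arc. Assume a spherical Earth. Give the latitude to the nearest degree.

≈ 56°N

The great circle lies in the plane with unit normal n̂ = (p₁ × p₂)/|p₁ × p₂|.
Here n̂_z ≈ +0.565; the vertex latitude is φ_max = arccos|n̂_z| ≈ 55.6°.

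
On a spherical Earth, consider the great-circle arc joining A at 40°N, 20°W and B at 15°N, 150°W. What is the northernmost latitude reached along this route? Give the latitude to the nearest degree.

The great circle lies in the plane with unit normal n̂ = (p₁ × p₂)/|p₁ × p₂|.
Here n̂_z ≈ -0.596; the vertex latitude is φ_max = arccos|n̂_z| ≈ 53.4°.
Check via Clairaut: cos φ_max = |cos φ₁| · sin C = cos(40.0°)·sin(51.1°) ≈ 0.596, again giving ≈ 53.4°.

≈ 53°N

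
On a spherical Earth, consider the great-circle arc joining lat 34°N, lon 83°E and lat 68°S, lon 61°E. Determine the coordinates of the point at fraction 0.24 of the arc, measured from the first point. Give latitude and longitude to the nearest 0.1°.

≈ lat 9.4°N, lon 79.5°E

The haversine formula gives a central angle δ ≈ 1.803 rad (103.3°) between the endpoints.
Interpolate at f = 0.24 with slerp weights a = sin((1−f)δ)/sin δ ≈ 1.007, b = sin(fδ)/sin δ ≈ 0.431.
p = a·p₁ + b·p₂ ≈ (0.180, 0.970, 0.164); φ = arcsin(p_z) ≈ 9.41°, λ = atan2(p_y, p_x) ≈ 79.48°.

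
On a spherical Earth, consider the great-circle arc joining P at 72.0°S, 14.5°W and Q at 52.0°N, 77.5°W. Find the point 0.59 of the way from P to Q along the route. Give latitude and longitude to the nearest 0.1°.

Convert each endpoint to a unit vector on the sphere (x = cos φ cos λ, y = cos φ sin λ, z = sin φ).
The central angle between the endpoints is δ = arccos(p₁·p₂) ≈ 2.296 rad (131.5°).
Interpolate at f = 0.59 with slerp weights a = sin((1−f)δ)/sin δ ≈ 1.080, b = sin(fδ)/sin δ ≈ 1.305.
p = a·p₁ + b·p₂ ≈ (0.497, -0.868, 0.001); φ = arcsin(p_z) ≈ 0.07°, λ = atan2(p_y, p_x) ≈ -60.20°.

≈ 0.1°N, 60.2°W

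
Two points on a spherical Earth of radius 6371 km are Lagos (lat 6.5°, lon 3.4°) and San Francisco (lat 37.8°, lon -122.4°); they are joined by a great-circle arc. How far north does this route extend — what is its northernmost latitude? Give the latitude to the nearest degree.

The great circle lies in the plane with unit normal n̂ = (p₁ × p₂)/|p₁ × p₂|.
Here n̂_z ≈ -0.691; the vertex latitude is φ_max = arccos|n̂_z| ≈ 46.3°.
Check via Clairaut: cos φ_max = |cos φ₁| · sin C = cos(6.5°)·sin(44.1°) ≈ 0.691, again giving ≈ 46.3°.

≈ 46°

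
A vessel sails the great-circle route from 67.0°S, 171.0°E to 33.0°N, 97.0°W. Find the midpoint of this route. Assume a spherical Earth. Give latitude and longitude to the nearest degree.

≈ 22°S, 122°W

The haversine formula gives a central angle δ ≈ 2.109 rad (120.8°) between the endpoints.
Interpolate at f = 1/2 with slerp weights a = sin((1−f)δ)/sin δ ≈ 1.013, b = sin(fδ)/sin δ ≈ 1.013.
p = a·p₁ + b·p₂ ≈ (-0.494, -0.781, -0.381); φ = arcsin(p_z) ≈ -22.38°, λ = atan2(p_y, p_x) ≈ -122.33°.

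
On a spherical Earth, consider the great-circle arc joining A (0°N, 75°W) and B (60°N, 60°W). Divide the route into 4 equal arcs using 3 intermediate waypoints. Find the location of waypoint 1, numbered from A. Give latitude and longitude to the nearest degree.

Write both endpoints as unit vectors p₁, p₂ with components (cos φ cos λ, cos φ sin λ, sin φ).
The central angle between the endpoints is δ = arccos(p₁·p₂) ≈ 1.067 rad (61.1°).
Interpolate at f = 1/4 with slerp weights a = sin((1−f)δ)/sin δ ≈ 0.819, b = sin(fδ)/sin δ ≈ 0.301.
p = a·p₁ + b·p₂ ≈ (0.287, -0.922, 0.261); φ = arcsin(p_z) ≈ 15.11°, λ = atan2(p_y, p_x) ≈ -72.69°.

≈ (15°N, 73°W)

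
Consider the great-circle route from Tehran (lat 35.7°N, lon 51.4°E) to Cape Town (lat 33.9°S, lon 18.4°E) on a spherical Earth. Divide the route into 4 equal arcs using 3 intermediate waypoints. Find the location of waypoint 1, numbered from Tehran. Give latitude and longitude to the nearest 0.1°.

≈ lat 18.5°N, lon 42.2°E

Write both endpoints as unit vectors p₁, p₂ with components (cos φ cos λ, cos φ sin λ, sin φ).
The central angle between the endpoints is δ = arccos(p₁·p₂) ≈ 1.329 rad (76.1°).
Interpolate at f = 1/4 with slerp weights a = sin((1−f)δ)/sin δ ≈ 0.865, b = sin(fδ)/sin δ ≈ 0.336.
p = a·p₁ + b·p₂ ≈ (0.703, 0.637, 0.317); φ = arcsin(p_z) ≈ 18.50°, λ = atan2(p_y, p_x) ≈ 42.19°.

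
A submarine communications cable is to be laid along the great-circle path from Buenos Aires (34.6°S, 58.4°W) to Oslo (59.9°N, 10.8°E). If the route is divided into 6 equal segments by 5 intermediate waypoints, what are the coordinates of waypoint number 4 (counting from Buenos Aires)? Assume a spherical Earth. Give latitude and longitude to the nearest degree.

From cos δ = sin φ₁ sin φ₂ + cos φ₁ cos φ₂ cos Δλ, the central angle is δ ≈ 1.923 rad (110.2°).
Interpolate at f = 4/6 with slerp weights a = sin((1−f)δ)/sin δ ≈ 0.637, b = sin(fδ)/sin δ ≈ 1.021.
p = a·p₁ + b·p₂ ≈ (0.778, -0.351, 0.522); φ = arcsin(p_z) ≈ 31.45°, λ = atan2(p_y, p_x) ≈ -24.27°.

≈ 31°N, 24°W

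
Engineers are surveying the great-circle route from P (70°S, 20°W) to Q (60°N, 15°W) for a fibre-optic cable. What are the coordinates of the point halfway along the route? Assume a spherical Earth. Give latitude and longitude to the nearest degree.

≈ (5°S, 17°W)

Convert each endpoint to a unit vector on the sphere (x = cos φ cos λ, y = cos φ sin λ, z = sin φ).
The central angle between the endpoints is δ = arccos(p₁·p₂) ≈ 2.270 rad (130.0°).
Interpolate at f = 1/2 with slerp weights a = sin((1−f)δ)/sin δ ≈ 1.184, b = sin(fδ)/sin δ ≈ 1.184.
p = a·p₁ + b·p₂ ≈ (0.953, -0.292, -0.087); φ = arcsin(p_z) ≈ -5.00°, λ = atan2(p_y, p_x) ≈ -17.03°.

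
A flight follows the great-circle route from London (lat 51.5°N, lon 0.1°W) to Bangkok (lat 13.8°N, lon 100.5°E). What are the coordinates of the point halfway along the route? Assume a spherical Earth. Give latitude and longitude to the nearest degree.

≈ lat 44°N, lon 65°E

Convert each endpoint to a unit vector on the sphere (x = cos φ cos λ, y = cos φ sin λ, z = sin φ).
The central angle between the endpoints is δ = arccos(p₁·p₂) ≈ 1.495 rad (85.7°).
Interpolate at f = 1/2 with slerp weights a = sin((1−f)δ)/sin δ ≈ 0.682, b = sin(fδ)/sin δ ≈ 0.682.
p = a·p₁ + b·p₂ ≈ (0.304, 0.650, 0.696); φ = arcsin(p_z) ≈ 44.13°, λ = atan2(p_y, p_x) ≈ 64.96°.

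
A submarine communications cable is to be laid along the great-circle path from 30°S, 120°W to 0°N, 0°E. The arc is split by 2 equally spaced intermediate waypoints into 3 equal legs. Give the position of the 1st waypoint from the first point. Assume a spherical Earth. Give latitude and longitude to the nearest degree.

≈ 33°S, 75°W

Write both endpoints as unit vectors p₁, p₂ with components (cos φ cos λ, cos φ sin λ, sin φ).
The central angle between the endpoints is δ = arccos(p₁·p₂) ≈ 2.019 rad (115.7°).
Interpolate at f = 1/3 with slerp weights a = sin((1−f)δ)/sin δ ≈ 1.081, b = sin(fδ)/sin δ ≈ 0.691.
p = a·p₁ + b·p₂ ≈ (0.223, -0.811, -0.541); φ = arcsin(p_z) ≈ -32.73°, λ = atan2(p_y, p_x) ≈ -74.62°.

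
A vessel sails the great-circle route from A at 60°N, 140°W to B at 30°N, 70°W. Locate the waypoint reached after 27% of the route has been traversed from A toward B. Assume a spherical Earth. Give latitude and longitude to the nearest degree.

Convert each endpoint to a unit vector on the sphere (x = cos φ cos λ, y = cos φ sin λ, z = sin φ).
The central angle between the endpoints is δ = arccos(p₁·p₂) ≈ 0.951 rad (54.5°).
Interpolate at f = 0.27 with slerp weights a = sin((1−f)δ)/sin δ ≈ 0.786, b = sin(fδ)/sin δ ≈ 0.312.
p = a·p₁ + b·p₂ ≈ (-0.209, -0.506, 0.837); φ = arcsin(p_z) ≈ 56.79°, λ = atan2(p_y, p_x) ≈ -112.39°.

≈ 57°N, 112°W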